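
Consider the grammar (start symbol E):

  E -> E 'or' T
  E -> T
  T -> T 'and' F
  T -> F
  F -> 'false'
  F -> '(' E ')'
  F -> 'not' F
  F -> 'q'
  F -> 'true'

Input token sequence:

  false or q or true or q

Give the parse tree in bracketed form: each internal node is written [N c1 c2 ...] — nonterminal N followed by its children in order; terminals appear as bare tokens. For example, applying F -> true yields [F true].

E
E or T
E or T or T
E or T or T or T
T or T or T or T
F or T or T or T
false or T or T or T
false or F or T or T
false or q or T or T
false or q or F or T
false or q or true or T
false or q or true or F
false or q or true or q

[E [E [E [E [T [F false]]] or [T [F q]]] or [T [F true]]] or [T [F q]]]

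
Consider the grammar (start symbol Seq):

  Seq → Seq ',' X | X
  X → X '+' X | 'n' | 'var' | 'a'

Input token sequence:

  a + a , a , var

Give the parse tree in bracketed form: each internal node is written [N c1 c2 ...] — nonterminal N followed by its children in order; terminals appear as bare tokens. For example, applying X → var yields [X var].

[Seq [Seq [Seq [X [X a] + [X a]]] , [X a]] , [X var]]

Seq
Seq , X
Seq , X , X
X , X , X
X + X , X , X
a + X , X , X
a + a , X , X
a + a , a , X
a + a , a , var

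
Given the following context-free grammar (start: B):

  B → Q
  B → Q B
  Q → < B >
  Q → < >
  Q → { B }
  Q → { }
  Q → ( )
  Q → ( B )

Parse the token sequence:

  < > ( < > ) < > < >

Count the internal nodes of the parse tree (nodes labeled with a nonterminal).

10

[B [Q < >] [B [Q ( [B [Q < >]] )] [B [Q < >] [B [Q < >]]]]]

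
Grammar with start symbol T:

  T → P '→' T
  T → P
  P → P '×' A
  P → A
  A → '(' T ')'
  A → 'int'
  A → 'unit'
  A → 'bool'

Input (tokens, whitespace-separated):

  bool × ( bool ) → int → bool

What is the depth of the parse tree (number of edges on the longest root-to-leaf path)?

[T [P [P [A bool]] × [A ( [T [P [A bool]]] )]] → [T [P [A int]] → [T [P [A bool]]]]]

6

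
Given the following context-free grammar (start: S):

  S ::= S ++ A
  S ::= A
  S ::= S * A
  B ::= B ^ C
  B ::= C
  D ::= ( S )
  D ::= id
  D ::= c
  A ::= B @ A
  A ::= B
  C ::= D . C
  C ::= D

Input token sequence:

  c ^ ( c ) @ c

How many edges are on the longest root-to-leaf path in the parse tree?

10

[S [A [B [B [C [D c]]] ^ [C [D ( [S [A [B [C [D c]]]]] )]]] @ [A [B [C [D c]]]]]]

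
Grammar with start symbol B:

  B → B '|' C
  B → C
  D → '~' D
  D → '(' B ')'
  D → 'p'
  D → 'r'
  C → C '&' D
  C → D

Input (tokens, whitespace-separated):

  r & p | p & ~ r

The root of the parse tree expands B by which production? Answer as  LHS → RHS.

B → B '|' C

[B [B [C [C [D r]] & [D p]]] | [C [C [D p]] & [D ~ [D r]]]]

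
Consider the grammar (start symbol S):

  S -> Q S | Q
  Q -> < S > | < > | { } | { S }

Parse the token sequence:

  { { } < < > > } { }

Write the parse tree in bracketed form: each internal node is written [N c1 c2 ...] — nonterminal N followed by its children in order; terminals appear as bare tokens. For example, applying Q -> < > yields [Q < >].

[S [Q { [S [Q { }] [S [Q < [S [Q < >]] >]]] }] [S [Q { }]]]

S
Q S
{ S } S
{ Q S } S
{ { } S } S
{ { } Q } S
{ { } < S > } S
{ { } < Q > } S
{ { } < < > > } S
{ { } < < > > } Q
{ { } < < > > } { }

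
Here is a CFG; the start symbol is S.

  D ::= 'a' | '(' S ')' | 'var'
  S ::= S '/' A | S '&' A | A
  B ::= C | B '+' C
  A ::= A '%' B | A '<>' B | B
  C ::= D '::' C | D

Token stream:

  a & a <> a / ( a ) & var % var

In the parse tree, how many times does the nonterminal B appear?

[S [S [S [S [A [B [C [D a]]]]] & [A [A [B [C [D a]]]] <> [B [C [D a]]]]] / [A [B [C [D ( [S [A [B [C [D a]]]]] )]]]]] & [A [A [B [C [D var]]]] % [B [C [D var]]]]]

7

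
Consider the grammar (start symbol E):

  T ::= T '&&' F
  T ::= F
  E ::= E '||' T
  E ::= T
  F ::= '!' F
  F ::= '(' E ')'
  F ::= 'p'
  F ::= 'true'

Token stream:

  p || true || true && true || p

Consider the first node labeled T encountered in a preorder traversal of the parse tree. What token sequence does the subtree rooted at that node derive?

[E [E [E [E [T [F p]]] || [T [F true]]] || [T [T [F true]] && [F true]]] || [T [F p]]]

p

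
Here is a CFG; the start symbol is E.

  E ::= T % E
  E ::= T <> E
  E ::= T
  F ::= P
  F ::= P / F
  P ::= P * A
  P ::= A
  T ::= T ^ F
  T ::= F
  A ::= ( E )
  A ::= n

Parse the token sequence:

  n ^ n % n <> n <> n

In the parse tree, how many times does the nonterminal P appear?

5

[E [T [T [F [P [A n]]]] ^ [F [P [A n]]]] % [E [T [F [P [A n]]]] <> [E [T [F [P [A n]]]] <> [E [T [F [P [A n]]]]]]]]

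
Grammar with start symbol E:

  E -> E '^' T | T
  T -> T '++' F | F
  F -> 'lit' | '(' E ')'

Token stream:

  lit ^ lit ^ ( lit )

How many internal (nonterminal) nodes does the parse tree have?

12

[E [E [E [T [F lit]]] ^ [T [F lit]]] ^ [T [F ( [E [T [F lit]]] )]]]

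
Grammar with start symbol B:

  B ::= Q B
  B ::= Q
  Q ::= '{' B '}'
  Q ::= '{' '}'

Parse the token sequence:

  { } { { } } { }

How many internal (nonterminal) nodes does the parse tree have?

[B [Q { }] [B [Q { [B [Q { }]] }] [B [Q { }]]]]

8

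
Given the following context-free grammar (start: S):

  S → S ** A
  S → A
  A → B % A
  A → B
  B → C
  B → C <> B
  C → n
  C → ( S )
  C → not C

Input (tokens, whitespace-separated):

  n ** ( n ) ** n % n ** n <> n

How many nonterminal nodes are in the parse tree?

25

[S [S [S [S [A [B [C n]]]] ** [A [B [C ( [S [A [B [C n]]]] )]]]] ** [A [B [C n]] % [A [B [C n]]]]] ** [A [B [C n] <> [B [C n]]]]]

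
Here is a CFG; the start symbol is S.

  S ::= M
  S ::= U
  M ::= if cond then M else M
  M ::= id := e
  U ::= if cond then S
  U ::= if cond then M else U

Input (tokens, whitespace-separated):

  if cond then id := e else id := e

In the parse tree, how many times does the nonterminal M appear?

[S [M if cond then [M id := e] else [M id := e]]]

3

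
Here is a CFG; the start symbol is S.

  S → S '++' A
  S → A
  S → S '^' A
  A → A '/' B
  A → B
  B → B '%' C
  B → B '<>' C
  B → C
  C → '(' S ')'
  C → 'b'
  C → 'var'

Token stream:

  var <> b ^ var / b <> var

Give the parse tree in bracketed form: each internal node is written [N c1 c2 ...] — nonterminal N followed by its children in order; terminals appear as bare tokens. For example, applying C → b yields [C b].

[S [S [A [B [B [C var]] <> [C b]]]] ^ [A [A [B [C var]]] / [B [B [C b]] <> [C var]]]]

S
S ^ A
A ^ A
B ^ A
B <> C ^ A
C <> C ^ A
var <> C ^ A
var <> b ^ A
var <> b ^ A / B
var <> b ^ B / B
var <> b ^ C / B
var <> b ^ var / B
var <> b ^ var / B <> C
var <> b ^ var / C <> C
var <> b ^ var / b <> C
var <> b ^ var / b <> var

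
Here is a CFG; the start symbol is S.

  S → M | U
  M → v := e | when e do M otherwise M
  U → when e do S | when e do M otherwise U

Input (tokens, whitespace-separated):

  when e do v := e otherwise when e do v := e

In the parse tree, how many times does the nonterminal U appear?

[S [U when e do [M v := e] otherwise [U when e do [S [M v := e]]]]]

2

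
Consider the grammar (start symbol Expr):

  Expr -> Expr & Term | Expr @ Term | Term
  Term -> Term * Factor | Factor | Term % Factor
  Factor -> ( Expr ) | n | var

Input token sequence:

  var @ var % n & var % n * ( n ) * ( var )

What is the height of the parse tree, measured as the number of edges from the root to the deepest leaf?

[Expr [Expr [Expr [Term [Factor var]]] @ [Term [Term [Factor var]] % [Factor n]]] & [Term [Term [Term [Term [Factor var]] % [Factor n]] * [Factor ( [Expr [Term [Factor n]]] )]] * [Factor ( [Expr [Term [Factor var]]] )]]]

7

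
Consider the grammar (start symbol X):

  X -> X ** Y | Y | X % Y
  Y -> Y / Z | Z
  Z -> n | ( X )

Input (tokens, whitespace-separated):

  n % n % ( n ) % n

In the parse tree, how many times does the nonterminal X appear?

[X [X [X [X [Y [Z n]]] % [Y [Z n]]] % [Y [Z ( [X [Y [Z n]]] )]]] % [Y [Z n]]]

5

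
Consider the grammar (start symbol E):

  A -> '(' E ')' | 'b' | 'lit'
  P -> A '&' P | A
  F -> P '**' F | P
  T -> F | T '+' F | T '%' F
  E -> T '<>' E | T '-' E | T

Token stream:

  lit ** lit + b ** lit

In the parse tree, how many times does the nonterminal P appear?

4

[E [T [T [F [P [A lit]] ** [F [P [A lit]]]]] + [F [P [A b]] ** [F [P [A lit]]]]]]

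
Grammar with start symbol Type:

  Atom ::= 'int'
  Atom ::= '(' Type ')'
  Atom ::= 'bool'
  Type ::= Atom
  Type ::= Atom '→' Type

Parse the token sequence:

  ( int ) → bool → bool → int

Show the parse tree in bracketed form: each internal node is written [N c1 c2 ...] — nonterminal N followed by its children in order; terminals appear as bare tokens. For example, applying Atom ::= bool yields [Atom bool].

Type
Atom → Type
( Type ) → Type
( Atom ) → Type
( int ) → Type
( int ) → Atom → Type
( int ) → bool → Type
( int ) → bool → Atom → Type
( int ) → bool → bool → Type
( int ) → bool → bool → Atom
( int ) → bool → bool → int

[Type [Atom ( [Type [Atom int]] )] → [Type [Atom bool] → [Type [Atom bool] → [Type [Atom int]]]]]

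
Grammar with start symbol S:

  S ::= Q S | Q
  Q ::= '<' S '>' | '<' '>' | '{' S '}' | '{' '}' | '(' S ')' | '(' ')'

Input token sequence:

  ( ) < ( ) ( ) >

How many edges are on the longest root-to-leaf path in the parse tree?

6

[S [Q ( )] [S [Q < [S [Q ( )] [S [Q ( )]]] >]]]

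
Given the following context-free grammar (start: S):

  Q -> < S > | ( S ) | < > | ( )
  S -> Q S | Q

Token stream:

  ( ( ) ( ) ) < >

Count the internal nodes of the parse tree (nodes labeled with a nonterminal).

8

[S [Q ( [S [Q ( )] [S [Q ( )]]] )] [S [Q < >]]]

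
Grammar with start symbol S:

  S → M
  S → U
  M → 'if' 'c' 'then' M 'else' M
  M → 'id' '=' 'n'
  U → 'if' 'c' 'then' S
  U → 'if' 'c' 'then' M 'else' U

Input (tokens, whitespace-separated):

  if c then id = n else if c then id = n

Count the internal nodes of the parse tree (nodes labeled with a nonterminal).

6

[S [U if c then [M id = n] else [U if c then [S [M id = n]]]]]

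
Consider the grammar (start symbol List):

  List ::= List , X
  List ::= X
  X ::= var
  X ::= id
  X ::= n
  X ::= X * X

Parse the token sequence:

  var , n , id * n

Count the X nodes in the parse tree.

[List [List [List [X var]] , [X n]] , [X [X id] * [X n]]]

5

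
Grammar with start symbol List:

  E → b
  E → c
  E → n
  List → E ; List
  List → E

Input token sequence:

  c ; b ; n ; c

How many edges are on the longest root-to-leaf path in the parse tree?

[List [E c] ; [List [E b] ; [List [E n] ; [List [E c]]]]]

5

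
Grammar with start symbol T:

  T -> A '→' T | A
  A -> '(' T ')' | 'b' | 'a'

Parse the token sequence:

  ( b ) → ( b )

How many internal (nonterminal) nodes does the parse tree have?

[T [A ( [T [A b]] )] → [T [A ( [T [A b]] )]]]

8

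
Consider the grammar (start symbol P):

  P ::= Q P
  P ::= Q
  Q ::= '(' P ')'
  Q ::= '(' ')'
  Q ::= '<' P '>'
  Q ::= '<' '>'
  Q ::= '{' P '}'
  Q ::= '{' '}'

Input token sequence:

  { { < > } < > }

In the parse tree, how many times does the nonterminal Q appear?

[P [Q { [P [Q { [P [Q < >]] }] [P [Q < >]]] }]]

4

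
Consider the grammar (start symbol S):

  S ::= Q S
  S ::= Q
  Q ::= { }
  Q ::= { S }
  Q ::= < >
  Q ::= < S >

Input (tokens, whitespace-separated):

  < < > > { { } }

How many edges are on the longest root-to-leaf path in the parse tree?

[S [Q < [S [Q < >]] >] [S [Q { [S [Q { }]] }]]]

5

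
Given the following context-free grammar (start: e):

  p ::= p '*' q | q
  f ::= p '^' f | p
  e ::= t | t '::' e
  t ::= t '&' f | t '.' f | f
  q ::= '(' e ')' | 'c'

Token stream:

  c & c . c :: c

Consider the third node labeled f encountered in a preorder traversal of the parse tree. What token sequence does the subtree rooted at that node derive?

c

[e [t [t [t [f [p [q c]]]] & [f [p [q c]]]] . [f [p [q c]]]] :: [e [t [f [p [q c]]]]]]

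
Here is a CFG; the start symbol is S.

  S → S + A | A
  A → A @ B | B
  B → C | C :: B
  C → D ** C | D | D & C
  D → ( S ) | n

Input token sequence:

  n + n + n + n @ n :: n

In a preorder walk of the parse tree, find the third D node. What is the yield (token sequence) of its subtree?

[S [S [S [S [A [B [C [D n]]]]] + [A [B [C [D n]]]]] + [A [B [C [D n]]]]] + [A [A [B [C [D n]]]] @ [B [C [D n]] :: [B [C [D n]]]]]]

n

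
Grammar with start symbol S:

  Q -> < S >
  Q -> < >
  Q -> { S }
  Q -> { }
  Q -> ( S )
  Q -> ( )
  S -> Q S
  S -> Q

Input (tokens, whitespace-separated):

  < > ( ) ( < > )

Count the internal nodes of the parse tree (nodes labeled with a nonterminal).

[S [Q < >] [S [Q ( )] [S [Q ( [S [Q < >]] )]]]]

8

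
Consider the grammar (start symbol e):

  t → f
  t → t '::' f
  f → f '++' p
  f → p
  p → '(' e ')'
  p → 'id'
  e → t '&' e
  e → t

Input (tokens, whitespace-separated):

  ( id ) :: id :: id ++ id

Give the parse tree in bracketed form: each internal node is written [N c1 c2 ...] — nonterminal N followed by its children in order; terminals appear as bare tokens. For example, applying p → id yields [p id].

e
t
t :: f
t :: f :: f
f :: f :: f
p :: f :: f
( e ) :: f :: f
( t ) :: f :: f
( f ) :: f :: f
( p ) :: f :: f
( id ) :: f :: f
( id ) :: p :: f
( id ) :: id :: f
( id ) :: id :: f ++ p
( id ) :: id :: p ++ p
( id ) :: id :: id ++ p
( id ) :: id :: id ++ id

[e [t [t [t [f [p ( [e [t [f [p id]]]] )]]] :: [f [p id]]] :: [f [f [p id]] ++ [p id]]]]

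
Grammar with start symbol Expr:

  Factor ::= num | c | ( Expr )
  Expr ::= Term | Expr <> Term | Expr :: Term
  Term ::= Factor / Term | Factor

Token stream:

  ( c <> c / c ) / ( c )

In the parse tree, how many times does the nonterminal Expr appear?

[Expr [Term [Factor ( [Expr [Expr [Term [Factor c]]] <> [Term [Factor c] / [Term [Factor c]]]] )] / [Term [Factor ( [Expr [Term [Factor c]]] )]]]]

4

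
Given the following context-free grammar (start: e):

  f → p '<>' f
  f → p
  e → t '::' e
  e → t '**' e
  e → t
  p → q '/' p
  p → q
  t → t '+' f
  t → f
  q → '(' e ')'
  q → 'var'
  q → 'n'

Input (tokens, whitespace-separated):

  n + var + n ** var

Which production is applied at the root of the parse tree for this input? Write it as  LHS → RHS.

[e [t [t [t [f [p [q n]]]] + [f [p [q var]]]] + [f [p [q n]]]] ** [e [t [f [p [q var]]]]]]

e → t '**' e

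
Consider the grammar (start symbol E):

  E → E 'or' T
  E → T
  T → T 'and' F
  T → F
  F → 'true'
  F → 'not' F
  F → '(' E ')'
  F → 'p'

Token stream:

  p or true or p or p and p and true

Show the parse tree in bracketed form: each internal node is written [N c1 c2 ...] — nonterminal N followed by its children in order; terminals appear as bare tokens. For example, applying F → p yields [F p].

E
E or T
E or T or T
E or T or T or T
T or T or T or T
F or T or T or T
p or T or T or T
p or F or T or T
p or true or T or T
p or true or F or T
p or true or p or T
p or true or p or T and F
p or true or p or T and F and F
p or true or p or F and F and F
p or true or p or p and F and F
p or true or p or p and p and F
p or true or p or p and p and true

[E [E [E [E [T [F p]]] or [T [F true]]] or [T [F p]]] or [T [T [T [F p]] and [F p]] and [F true]]]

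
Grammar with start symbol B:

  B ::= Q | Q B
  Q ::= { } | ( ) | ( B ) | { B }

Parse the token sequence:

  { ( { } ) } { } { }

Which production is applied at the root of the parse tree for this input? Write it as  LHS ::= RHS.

[B [Q { [B [Q ( [B [Q { }]] )]] }] [B [Q { }] [B [Q { }]]]]

B ::= Q B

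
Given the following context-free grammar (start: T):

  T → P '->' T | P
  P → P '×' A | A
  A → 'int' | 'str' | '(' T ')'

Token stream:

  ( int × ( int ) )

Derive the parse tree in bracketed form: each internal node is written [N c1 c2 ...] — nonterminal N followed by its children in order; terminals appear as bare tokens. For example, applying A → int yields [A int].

T
P
A
( T )
( P )
( P × A )
( A × A )
( int × A )
( int × ( T ) )
( int × ( P ) )
( int × ( A ) )
( int × ( int ) )

[T [P [A ( [T [P [P [A int]] × [A ( [T [P [A int]]] )]]] )]]]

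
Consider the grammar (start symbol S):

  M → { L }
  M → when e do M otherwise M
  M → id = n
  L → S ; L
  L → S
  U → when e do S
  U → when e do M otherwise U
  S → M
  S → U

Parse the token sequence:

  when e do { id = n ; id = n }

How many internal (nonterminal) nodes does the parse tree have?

10

[S [U when e do [S [M { [L [S [M id = n]] ; [L [S [M id = n]]]] }]]]]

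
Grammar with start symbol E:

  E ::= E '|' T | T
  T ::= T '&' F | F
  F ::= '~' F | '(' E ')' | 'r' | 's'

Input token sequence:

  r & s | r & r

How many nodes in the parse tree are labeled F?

4

[E [E [T [T [F r]] & [F s]]] | [T [T [F r]] & [F r]]]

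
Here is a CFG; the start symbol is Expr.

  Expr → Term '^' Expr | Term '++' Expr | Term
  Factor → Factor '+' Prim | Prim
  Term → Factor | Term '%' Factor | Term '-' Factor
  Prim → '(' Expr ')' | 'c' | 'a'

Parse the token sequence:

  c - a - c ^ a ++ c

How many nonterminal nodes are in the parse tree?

[Expr [Term [Term [Term [Factor [Prim c]]] - [Factor [Prim a]]] - [Factor [Prim c]]] ^ [Expr [Term [Factor [Prim a]]] ++ [Expr [Term [Factor [Prim c]]]]]]

18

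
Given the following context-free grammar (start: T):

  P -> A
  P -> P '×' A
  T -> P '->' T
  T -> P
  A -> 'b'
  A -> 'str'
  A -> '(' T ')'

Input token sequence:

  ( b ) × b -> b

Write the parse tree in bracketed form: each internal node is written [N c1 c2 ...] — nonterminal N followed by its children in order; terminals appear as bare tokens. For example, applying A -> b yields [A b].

[T [P [P [A ( [T [P [A b]]] )]] × [A b]] -> [T [P [A b]]]]

T
P -> T
P × A -> T
A × A -> T
( T ) × A -> T
( P ) × A -> T
( A ) × A -> T
( b ) × A -> T
( b ) × b -> T
( b ) × b -> P
( b ) × b -> A
( b ) × b -> b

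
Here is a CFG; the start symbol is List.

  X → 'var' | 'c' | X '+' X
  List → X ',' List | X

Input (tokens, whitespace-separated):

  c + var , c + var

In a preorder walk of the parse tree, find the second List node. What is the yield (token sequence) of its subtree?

c + var

[List [X [X c] + [X var]] , [List [X [X c] + [X var]]]]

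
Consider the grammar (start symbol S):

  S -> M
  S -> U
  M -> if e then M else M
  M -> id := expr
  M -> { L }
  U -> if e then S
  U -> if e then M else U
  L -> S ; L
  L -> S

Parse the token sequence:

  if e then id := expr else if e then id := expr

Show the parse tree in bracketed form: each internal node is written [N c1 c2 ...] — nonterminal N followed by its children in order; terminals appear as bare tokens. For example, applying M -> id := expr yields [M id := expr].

[S [U if e then [M id := expr] else [U if e then [S [M id := expr]]]]]

S
U
if e then M else U
if e then id := expr else U
if e then id := expr else if e then S
if e then id := expr else if e then M
if e then id := expr else if e then id := expr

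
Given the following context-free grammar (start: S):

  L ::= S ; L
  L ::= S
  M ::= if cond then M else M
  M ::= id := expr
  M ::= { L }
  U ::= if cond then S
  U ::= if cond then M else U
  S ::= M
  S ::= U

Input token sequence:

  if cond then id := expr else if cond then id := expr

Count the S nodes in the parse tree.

[S [U if cond then [M id := expr] else [U if cond then [S [M id := expr]]]]]

2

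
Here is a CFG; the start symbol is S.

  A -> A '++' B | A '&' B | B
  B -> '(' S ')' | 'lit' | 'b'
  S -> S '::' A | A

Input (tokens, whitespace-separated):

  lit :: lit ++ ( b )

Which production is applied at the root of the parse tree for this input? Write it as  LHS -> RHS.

S -> S '::' A

[S [S [A [B lit]]] :: [A [A [B lit]] ++ [B ( [S [A [B b]]] )]]]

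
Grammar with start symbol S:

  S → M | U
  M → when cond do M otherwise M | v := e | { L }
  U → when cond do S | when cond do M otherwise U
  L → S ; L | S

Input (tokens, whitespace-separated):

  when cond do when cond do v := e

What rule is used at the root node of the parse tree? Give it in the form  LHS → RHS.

S → U

[S [U when cond do [S [U when cond do [S [M v := e]]]]]]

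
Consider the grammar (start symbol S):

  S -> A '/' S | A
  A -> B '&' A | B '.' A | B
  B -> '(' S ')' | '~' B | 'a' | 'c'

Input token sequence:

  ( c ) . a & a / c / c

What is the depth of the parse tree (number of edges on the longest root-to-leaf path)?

6

[S [A [B ( [S [A [B c]]] )] . [A [B a] & [A [B a]]]] / [S [A [B c]] / [S [A [B c]]]]]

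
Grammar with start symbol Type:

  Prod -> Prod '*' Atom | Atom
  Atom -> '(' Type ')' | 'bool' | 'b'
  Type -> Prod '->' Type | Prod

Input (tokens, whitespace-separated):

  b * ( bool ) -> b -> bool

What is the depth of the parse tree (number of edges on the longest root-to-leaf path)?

[Type [Prod [Prod [Atom b]] * [Atom ( [Type [Prod [Atom bool]]] )]] -> [Type [Prod [Atom b]] -> [Type [Prod [Atom bool]]]]]

6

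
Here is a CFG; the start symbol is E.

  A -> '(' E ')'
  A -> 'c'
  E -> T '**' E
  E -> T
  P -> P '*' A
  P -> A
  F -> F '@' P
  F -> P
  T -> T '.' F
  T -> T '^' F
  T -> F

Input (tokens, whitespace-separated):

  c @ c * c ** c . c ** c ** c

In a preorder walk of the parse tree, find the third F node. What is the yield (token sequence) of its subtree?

c

[E [T [F [F [P [A c]]] @ [P [P [A c]] * [A c]]]] ** [E [T [T [F [P [A c]]]] . [F [P [A c]]]] ** [E [T [F [P [A c]]]] ** [E [T [F [P [A c]]]]]]]]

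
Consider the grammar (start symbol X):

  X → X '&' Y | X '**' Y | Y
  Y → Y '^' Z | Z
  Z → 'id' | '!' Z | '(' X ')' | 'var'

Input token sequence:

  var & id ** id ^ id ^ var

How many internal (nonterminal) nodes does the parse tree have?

13

[X [X [X [Y [Z var]]] & [Y [Z id]]] ** [Y [Y [Y [Z id]] ^ [Z id]] ^ [Z var]]]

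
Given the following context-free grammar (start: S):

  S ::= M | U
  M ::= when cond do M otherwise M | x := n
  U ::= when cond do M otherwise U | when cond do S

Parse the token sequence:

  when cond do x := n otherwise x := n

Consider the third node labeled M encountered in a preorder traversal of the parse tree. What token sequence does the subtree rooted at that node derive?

[S [M when cond do [M x := n] otherwise [M x := n]]]

x := n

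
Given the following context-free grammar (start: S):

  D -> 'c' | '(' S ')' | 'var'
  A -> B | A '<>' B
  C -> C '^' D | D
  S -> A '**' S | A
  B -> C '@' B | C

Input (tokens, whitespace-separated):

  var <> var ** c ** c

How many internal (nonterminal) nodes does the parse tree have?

19

[S [A [A [B [C [D var]]]] <> [B [C [D var]]]] ** [S [A [B [C [D c]]]] ** [S [A [B [C [D c]]]]]]]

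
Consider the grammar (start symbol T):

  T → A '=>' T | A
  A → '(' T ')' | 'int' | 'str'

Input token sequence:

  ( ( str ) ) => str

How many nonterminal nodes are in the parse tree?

[T [A ( [T [A ( [T [A str]] )]] )] => [T [A str]]]

8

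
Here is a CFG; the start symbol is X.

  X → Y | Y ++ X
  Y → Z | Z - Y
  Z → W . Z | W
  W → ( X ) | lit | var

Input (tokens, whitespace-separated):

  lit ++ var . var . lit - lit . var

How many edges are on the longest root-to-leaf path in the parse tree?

7

[X [Y [Z [W lit]]] ++ [X [Y [Z [W var] . [Z [W var] . [Z [W lit]]]] - [Y [Z [W lit] . [Z [W var]]]]]]]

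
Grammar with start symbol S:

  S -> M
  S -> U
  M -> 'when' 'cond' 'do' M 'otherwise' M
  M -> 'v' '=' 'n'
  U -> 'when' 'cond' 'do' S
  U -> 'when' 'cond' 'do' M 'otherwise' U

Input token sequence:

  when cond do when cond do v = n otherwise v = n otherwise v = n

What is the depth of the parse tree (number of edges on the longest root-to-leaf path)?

4

[S [M when cond do [M when cond do [M v = n] otherwise [M v = n]] otherwise [M v = n]]]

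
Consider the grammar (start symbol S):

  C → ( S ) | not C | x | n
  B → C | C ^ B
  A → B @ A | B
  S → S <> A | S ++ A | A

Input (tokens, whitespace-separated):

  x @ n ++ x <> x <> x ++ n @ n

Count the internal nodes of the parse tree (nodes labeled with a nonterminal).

26

[S [S [S [S [S [A [B [C x]] @ [A [B [C n]]]]] ++ [A [B [C x]]]] <> [A [B [C x]]]] <> [A [B [C x]]]] ++ [A [B [C n]] @ [A [B [C n]]]]]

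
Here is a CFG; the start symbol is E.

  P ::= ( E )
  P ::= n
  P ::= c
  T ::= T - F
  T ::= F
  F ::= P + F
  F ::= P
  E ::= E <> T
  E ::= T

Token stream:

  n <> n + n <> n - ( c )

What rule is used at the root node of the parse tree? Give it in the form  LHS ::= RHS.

[E [E [E [T [F [P n]]]] <> [T [F [P n] + [F [P n]]]]] <> [T [T [F [P n]]] - [F [P ( [E [T [F [P c]]]] )]]]]

E ::= E <> T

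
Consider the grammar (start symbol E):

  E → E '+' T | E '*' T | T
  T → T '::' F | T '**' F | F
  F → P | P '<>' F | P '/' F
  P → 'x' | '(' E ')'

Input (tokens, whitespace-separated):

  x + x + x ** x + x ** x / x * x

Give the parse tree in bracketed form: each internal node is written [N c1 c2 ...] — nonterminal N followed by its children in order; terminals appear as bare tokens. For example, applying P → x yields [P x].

[E [E [E [E [E [T [F [P x]]]] + [T [F [P x]]]] + [T [T [F [P x]]] ** [F [P x]]]] + [T [T [F [P x]]] ** [F [P x] / [F [P x]]]]] * [T [F [P x]]]]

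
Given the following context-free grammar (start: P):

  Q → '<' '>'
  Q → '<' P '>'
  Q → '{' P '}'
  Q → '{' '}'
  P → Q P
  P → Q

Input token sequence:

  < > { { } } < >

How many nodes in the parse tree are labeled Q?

[P [Q < >] [P [Q { [P [Q { }]] }] [P [Q < >]]]]

4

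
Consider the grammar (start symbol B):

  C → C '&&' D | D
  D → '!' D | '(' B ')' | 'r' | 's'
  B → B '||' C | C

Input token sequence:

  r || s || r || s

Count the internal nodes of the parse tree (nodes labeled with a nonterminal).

12

[B [B [B [B [C [D r]]] || [C [D s]]] || [C [D r]]] || [C [D s]]]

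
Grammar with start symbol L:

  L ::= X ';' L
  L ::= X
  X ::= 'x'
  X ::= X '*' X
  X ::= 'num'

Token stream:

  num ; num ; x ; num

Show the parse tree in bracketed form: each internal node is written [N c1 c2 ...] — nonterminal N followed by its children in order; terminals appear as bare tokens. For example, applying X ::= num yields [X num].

[L [X num] ; [L [X num] ; [L [X x] ; [L [X num]]]]]

L
X ; L
num ; L
num ; X ; L
num ; num ; L
num ; num ; X ; L
num ; num ; x ; L
num ; num ; x ; X
num ; num ; x ; num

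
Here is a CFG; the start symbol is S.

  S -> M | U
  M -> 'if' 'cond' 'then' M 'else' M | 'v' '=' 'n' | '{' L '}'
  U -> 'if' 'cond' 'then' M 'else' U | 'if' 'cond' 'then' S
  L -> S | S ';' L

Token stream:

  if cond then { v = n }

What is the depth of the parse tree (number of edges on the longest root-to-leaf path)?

[S [U if cond then [S [M { [L [S [M v = n]]] }]]]]

7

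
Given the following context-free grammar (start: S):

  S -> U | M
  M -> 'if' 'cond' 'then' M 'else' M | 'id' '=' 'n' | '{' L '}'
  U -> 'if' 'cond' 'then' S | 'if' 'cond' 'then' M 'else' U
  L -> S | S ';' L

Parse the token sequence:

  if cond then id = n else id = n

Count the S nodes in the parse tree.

[S [M if cond then [M id = n] else [M id = n]]]

1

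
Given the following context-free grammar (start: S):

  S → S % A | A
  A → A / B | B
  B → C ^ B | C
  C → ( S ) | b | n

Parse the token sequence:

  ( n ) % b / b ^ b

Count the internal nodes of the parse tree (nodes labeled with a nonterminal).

[S [S [A [B [C ( [S [A [B [C n]]]] )]]]] % [A [A [B [C b]]] / [B [C b] ^ [B [C b]]]]]

17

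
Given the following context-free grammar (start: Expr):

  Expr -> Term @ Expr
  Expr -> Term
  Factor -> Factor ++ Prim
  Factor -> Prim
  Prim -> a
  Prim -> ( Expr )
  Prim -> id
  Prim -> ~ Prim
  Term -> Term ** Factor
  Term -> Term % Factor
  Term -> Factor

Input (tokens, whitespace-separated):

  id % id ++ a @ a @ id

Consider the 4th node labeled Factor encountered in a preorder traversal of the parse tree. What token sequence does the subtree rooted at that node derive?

a

[Expr [Term [Term [Factor [Prim id]]] % [Factor [Factor [Prim id]] ++ [Prim a]]] @ [Expr [Term [Factor [Prim a]]] @ [Expr [Term [Factor [Prim id]]]]]]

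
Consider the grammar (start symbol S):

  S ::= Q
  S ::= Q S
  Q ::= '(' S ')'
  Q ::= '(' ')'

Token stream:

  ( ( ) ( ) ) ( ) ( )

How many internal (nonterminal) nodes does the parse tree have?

[S [Q ( [S [Q ( )] [S [Q ( )]]] )] [S [Q ( )] [S [Q ( )]]]]

10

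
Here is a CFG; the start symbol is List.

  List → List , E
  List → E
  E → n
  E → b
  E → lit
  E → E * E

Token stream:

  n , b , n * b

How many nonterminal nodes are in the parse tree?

8

[List [List [List [E n]] , [E b]] , [E [E n] * [E b]]]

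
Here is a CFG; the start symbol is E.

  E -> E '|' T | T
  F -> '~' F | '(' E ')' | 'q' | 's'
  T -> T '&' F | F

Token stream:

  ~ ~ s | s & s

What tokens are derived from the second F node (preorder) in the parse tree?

~ s

[E [E [T [F ~ [F ~ [F s]]]]] | [T [T [F s]] & [F s]]]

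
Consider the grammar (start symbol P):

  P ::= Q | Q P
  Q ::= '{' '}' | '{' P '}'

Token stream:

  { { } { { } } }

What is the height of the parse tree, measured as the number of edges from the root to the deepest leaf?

[P [Q { [P [Q { }] [P [Q { [P [Q { }]] }]]] }]]

7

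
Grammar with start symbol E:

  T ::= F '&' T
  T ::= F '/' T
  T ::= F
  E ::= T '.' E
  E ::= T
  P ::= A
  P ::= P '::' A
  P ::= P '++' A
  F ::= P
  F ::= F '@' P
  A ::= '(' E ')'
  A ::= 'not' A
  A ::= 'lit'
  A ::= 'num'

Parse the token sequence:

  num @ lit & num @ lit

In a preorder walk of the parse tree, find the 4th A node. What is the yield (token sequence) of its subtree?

lit

[E [T [F [F [P [A num]]] @ [P [A lit]]] & [T [F [F [P [A num]]] @ [P [A lit]]]]]]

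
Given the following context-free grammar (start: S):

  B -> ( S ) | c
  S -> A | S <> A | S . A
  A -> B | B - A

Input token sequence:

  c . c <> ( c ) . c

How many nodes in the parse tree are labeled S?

[S [S [S [S [A [B c]]] . [A [B c]]] <> [A [B ( [S [A [B c]]] )]]] . [A [B c]]]

5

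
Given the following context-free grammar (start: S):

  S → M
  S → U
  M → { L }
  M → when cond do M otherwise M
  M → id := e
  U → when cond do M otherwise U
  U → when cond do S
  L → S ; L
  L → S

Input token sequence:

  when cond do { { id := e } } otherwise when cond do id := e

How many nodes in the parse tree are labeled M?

[S [U when cond do [M { [L [S [M { [L [S [M id := e]]] }]]] }] otherwise [U when cond do [S [M id := e]]]]]

4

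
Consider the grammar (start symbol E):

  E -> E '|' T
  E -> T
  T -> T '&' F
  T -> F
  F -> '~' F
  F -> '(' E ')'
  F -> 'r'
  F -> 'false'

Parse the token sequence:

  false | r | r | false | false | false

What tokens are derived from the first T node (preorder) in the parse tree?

[E [E [E [E [E [E [T [F false]]] | [T [F r]]] | [T [F r]]] | [T [F false]]] | [T [F false]]] | [T [F false]]]

false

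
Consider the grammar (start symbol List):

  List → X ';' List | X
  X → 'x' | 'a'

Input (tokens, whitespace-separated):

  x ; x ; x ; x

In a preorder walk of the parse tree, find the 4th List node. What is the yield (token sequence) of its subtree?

x

[List [X x] ; [List [X x] ; [List [X x] ; [List [X x]]]]]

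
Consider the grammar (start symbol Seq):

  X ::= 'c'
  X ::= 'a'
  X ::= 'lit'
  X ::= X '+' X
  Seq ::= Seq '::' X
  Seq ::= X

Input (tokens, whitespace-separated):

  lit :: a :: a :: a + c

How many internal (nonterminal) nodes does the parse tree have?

[Seq [Seq [Seq [Seq [X lit]] :: [X a]] :: [X a]] :: [X [X a] + [X c]]]

10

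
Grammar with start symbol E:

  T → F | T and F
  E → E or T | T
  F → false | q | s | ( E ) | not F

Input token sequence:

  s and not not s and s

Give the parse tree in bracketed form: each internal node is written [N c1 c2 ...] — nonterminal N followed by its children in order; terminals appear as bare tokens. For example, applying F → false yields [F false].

[E [T [T [T [F s]] and [F not [F not [F s]]]] and [F s]]]

E
T
T and F
T and F and F
F and F and F
s and F and F
s and not F and F
s and not not F and F
s and not not s and F
s and not not s and s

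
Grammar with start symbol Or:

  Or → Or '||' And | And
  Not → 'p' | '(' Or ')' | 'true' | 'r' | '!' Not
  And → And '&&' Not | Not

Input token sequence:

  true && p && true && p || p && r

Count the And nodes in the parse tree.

6

[Or [Or [And [And [And [And [Not true]] && [Not p]] && [Not true]] && [Not p]]] || [And [And [Not p]] && [Not r]]]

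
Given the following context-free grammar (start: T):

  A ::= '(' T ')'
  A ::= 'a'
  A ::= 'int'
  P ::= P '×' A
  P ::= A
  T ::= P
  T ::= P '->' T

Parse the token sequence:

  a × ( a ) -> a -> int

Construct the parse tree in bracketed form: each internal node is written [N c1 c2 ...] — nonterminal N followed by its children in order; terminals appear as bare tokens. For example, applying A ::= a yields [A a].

T
P -> T
P × A -> T
A × A -> T
a × A -> T
a × ( T ) -> T
a × ( P ) -> T
a × ( A ) -> T
a × ( a ) -> T
a × ( a ) -> P -> T
a × ( a ) -> A -> T
a × ( a ) -> a -> T
a × ( a ) -> a -> P
a × ( a ) -> a -> A
a × ( a ) -> a -> int

[T [P [P [A a]] × [A ( [T [P [A a]]] )]] -> [T [P [A a]] -> [T [P [A int]]]]]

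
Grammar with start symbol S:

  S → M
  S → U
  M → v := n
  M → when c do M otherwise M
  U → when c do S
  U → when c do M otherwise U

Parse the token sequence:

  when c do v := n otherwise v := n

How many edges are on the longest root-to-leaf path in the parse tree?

3

[S [M when c do [M v := n] otherwise [M v := n]]]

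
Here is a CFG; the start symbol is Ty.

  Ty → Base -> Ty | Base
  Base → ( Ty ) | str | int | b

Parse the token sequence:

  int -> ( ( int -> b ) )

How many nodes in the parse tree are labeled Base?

[Ty [Base int] -> [Ty [Base ( [Ty [Base ( [Ty [Base int] -> [Ty [Base b]]] )]] )]]]

5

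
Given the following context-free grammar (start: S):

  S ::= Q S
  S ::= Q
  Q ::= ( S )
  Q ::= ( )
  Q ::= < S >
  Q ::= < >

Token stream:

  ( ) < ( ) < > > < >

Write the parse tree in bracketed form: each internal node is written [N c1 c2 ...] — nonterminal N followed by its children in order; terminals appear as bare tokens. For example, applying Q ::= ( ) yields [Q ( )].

[S [Q ( )] [S [Q < [S [Q ( )] [S [Q < >]]] >] [S [Q < >]]]]

S
Q S
( ) S
( ) Q S
( ) < S > S
( ) < Q S > S
( ) < ( ) S > S
( ) < ( ) Q > S
( ) < ( ) < > > S
( ) < ( ) < > > Q
( ) < ( ) < > > < >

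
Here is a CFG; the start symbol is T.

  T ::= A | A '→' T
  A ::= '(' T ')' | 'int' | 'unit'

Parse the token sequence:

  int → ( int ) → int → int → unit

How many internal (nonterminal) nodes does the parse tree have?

[T [A int] → [T [A ( [T [A int]] )] → [T [A int] → [T [A int] → [T [A unit]]]]]]

12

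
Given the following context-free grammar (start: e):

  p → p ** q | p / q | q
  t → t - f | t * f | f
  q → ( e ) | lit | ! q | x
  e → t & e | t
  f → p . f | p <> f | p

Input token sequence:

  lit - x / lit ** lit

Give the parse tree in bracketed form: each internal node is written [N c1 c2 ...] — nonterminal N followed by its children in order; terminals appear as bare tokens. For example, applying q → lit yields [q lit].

e
t
t - f
f - f
p - f
q - f
lit - f
lit - p
lit - p ** q
lit - p / q ** q
lit - q / q ** q
lit - x / q ** q
lit - x / lit ** q
lit - x / lit ** lit

[e [t [t [f [p [q lit]]]] - [f [p [p [p [q x]] / [q lit]] ** [q lit]]]]]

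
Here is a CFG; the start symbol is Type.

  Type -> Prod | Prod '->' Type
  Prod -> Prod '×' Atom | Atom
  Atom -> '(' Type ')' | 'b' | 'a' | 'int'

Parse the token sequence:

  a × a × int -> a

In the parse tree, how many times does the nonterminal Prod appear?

[Type [Prod [Prod [Prod [Atom a]] × [Atom a]] × [Atom int]] -> [Type [Prod [Atom a]]]]

4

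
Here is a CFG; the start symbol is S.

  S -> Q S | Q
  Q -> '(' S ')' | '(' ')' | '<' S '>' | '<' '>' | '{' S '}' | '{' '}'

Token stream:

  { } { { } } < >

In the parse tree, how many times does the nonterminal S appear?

4

[S [Q { }] [S [Q { [S [Q { }]] }] [S [Q < >]]]]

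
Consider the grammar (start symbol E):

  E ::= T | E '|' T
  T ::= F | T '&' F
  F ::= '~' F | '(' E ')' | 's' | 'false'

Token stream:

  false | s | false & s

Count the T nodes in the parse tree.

4

[E [E [E [T [F false]]] | [T [F s]]] | [T [T [F false]] & [F s]]]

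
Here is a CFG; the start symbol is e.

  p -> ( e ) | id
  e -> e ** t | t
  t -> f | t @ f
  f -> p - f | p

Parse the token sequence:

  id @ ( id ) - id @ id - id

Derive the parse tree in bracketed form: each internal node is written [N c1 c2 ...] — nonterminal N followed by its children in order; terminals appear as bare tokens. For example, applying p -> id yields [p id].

e
t
t @ f
t @ f @ f
f @ f @ f
p @ f @ f
id @ f @ f
id @ p - f @ f
id @ ( e ) - f @ f
id @ ( t ) - f @ f
id @ ( f ) - f @ f
id @ ( p ) - f @ f
id @ ( id ) - f @ f
id @ ( id ) - p @ f
id @ ( id ) - id @ f
id @ ( id ) - id @ p - f
id @ ( id ) - id @ id - f
id @ ( id ) - id @ id - p
id @ ( id ) - id @ id - id

[e [t [t [t [f [p id]]] @ [f [p ( [e [t [f [p id]]]] )] - [f [p id]]]] @ [f [p id] - [f [p id]]]]]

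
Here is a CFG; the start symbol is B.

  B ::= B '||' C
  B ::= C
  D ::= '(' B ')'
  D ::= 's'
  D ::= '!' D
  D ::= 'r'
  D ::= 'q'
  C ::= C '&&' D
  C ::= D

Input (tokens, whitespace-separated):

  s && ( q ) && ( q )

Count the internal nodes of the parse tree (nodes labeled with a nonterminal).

13

[B [C [C [C [D s]] && [D ( [B [C [D q]]] )]] && [D ( [B [C [D q]]] )]]]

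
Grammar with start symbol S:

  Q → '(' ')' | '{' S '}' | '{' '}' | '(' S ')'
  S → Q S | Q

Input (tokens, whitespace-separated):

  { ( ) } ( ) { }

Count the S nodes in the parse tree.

4

[S [Q { [S [Q ( )]] }] [S [Q ( )] [S [Q { }]]]]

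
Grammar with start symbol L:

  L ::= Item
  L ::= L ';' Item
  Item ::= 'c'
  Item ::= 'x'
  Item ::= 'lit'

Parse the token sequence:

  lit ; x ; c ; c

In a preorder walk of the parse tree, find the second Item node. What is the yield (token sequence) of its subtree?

x

[L [L [L [L [Item lit]] ; [Item x]] ; [Item c]] ; [Item c]]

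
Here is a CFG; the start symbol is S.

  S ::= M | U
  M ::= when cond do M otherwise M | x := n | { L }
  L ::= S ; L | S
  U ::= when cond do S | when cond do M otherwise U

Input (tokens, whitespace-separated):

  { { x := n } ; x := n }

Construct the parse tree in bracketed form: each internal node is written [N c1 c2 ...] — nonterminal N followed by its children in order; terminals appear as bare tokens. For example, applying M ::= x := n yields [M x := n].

S
M
{ L }
{ S ; L }
{ M ; L }
{ { L } ; L }
{ { S } ; L }
{ { M } ; L }
{ { x := n } ; L }
{ { x := n } ; S }
{ { x := n } ; M }
{ { x := n } ; x := n }

[S [M { [L [S [M { [L [S [M x := n]]] }]] ; [L [S [M x := n]]]] }]]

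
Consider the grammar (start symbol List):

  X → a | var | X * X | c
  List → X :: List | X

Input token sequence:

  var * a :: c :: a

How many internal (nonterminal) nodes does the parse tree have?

[List [X [X var] * [X a]] :: [List [X c] :: [List [X a]]]]

8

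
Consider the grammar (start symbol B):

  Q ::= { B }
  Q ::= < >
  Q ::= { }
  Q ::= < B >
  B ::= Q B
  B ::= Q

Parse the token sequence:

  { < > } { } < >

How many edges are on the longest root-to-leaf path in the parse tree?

[B [Q { [B [Q < >]] }] [B [Q { }] [B [Q < >]]]]

4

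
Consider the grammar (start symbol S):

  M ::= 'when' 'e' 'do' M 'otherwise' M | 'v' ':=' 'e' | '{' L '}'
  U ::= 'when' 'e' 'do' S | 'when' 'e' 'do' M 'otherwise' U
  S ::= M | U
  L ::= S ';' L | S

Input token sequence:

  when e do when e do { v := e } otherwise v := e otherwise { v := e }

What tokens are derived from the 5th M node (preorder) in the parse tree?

[S [M when e do [M when e do [M { [L [S [M v := e]]] }] otherwise [M v := e]] otherwise [M { [L [S [M v := e]]] }]]]

v := e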